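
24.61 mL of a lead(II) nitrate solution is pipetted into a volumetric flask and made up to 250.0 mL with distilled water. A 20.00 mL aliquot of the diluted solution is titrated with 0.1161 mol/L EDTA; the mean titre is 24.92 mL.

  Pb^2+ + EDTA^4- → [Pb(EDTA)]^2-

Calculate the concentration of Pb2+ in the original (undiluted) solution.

n(EDTA) = 0.02492 × 0.1161 = 2.893 × 10^-3 mol
n(Pb2+) in the aliquot = 2.893 × 10^-3 mol (1:1 ratio)
[Pb2+]_dilute = 2.893 × 10^-3 / 0.02000 = 0.1447 mol/L
Dilution factor = 250.0 / 24.61 = 10.16
[Pb2+]_stock = 0.1447 × 10.16 = 1.470 mol/L

1.470 mol/L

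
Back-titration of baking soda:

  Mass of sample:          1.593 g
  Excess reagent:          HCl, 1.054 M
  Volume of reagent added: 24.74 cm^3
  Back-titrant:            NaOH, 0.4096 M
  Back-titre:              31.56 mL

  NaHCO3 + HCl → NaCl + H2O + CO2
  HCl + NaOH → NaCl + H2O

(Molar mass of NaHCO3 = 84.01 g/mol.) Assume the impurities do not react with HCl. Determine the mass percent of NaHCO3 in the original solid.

69.34 %

n(HCl) added = 0.02474 × 1.054 = 0.02608 mol
n(NaOH) used in back-titration = 0.03156 × 0.4096 = 0.01293 mol
n(HCl) left over = 0.01293 mol (1:1 ratio)
n(HCl) consumed by analyte = 0.02608 − 0.01293 = 0.01315 mol
n(NaHCO3) = 0.01315 mol (1:1 ratio)
mass of NaHCO3 = 0.01315 × 84.01 = 1.105 g
% NaHCO3 = 1.105 / 1.593 × 100 = 69.34 %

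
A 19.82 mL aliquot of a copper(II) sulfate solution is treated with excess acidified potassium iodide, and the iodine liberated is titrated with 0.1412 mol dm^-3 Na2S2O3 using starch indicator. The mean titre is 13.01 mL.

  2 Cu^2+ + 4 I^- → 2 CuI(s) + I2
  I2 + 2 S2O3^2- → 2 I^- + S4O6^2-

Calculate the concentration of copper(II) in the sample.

n(S2O3^2-) = 0.01301 × 0.1412 = 1.837 × 10^-3 mol
n(I2) = n(S2O3^2-)/2 = 9.185 × 10^-4 mol
From the 2:1 ratio, n(Cu2+) in the aliquot = 2/1 × 9.185 × 10^-4 = 1.837 × 10^-3 mol
[Cu2+] = 1.837 × 10^-3 / 0.01982 = 0.09268 mol/L

0.09268 mol/L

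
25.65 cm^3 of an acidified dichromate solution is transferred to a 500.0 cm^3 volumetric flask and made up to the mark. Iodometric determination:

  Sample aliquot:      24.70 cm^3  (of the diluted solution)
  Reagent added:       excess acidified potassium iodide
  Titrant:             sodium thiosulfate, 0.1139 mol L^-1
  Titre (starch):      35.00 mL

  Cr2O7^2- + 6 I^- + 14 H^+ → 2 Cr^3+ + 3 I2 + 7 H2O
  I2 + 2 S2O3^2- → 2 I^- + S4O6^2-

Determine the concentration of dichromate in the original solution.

n(S2O3^2-) = 0.03500 × 0.1139 = 3.986 × 10^-3 mol
n(I2) = n(S2O3^2-)/2 = 1.993 × 10^-3 mol
From the 1:3 ratio, n(Cr2O7^2-) in the aliquot = 1/3 × 1.993 × 10^-3 = 6.644 × 10^-4 mol
[Cr2O7^2-]_dilute = 6.644 × 10^-4 / 0.02470 = 0.02690 mol/L
[Cr2O7^2-]_original = 0.02690 × 500.0/25.65 = 0.5244 mol/L

0.5244 mol/L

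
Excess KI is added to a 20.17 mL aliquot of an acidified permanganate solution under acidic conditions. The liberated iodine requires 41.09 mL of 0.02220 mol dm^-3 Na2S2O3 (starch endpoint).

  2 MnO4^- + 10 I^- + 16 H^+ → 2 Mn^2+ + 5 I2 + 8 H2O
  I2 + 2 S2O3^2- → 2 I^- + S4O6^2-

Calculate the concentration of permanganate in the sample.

n(S2O3^2-) = 0.04109 × 0.02220 = 9.122 × 10^-4 mol
n(I2) = n(S2O3^2-)/2 = 4.561 × 10^-4 mol
From the 2:5 ratio, n(MnO4^-) in the aliquot = 2/5 × 4.561 × 10^-4 = 1.824 × 10^-4 mol
[MnO4^-] = 1.824 × 10^-4 / 0.02017 = 0.009045 mol/L

0.009045 mol/L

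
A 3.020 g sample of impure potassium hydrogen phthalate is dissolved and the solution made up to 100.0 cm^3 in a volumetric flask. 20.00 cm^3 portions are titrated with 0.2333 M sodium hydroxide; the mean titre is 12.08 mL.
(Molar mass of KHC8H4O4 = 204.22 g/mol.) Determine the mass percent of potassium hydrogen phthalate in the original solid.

KHC8H4O4 + NaOH → KNaC8H4O4 + H2O
n(NaOH) per titration = 0.01208 × 0.2333 = 2.818 × 10^-3 mol
n(KHC8H4O4) in each aliquot = 2.818 × 10^-3 mol (1:1 ratio)
n(KHC8H4O4) in the whole flask = 2.818 × 10^-3 × 100.0/20.00 = 0.01409 mol
mass of KHC8H4O4 = 0.01409 × 204.22 = 2.878 g
% KHC8H4O4 = 2.878 / 3.020 × 100 = 95.29 %

95.29 %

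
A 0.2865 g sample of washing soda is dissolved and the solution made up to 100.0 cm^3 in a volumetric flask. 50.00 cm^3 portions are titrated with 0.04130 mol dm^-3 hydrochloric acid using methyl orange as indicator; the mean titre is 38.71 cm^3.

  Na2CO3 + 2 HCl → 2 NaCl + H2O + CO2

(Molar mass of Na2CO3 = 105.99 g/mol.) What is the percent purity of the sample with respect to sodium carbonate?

n(HCl) per titration = 0.03871 × 0.04130 = 1.599 × 10^-3 mol
From the 1:2 ratio, n(Na2CO3) in each aliquot = 1/2 × 1.599 × 10^-3 = 7.994 × 10^-4 mol
n(Na2CO3) in the whole flask = 7.994 × 10^-4 × 100.0/50.00 = 1.599 × 10^-3 mol
mass of Na2CO3 = 1.599 × 10^-3 × 105.99 = 0.1694 g
% Na2CO3 = 0.1694 / 0.2865 × 100 = 59.14 %

59.14 %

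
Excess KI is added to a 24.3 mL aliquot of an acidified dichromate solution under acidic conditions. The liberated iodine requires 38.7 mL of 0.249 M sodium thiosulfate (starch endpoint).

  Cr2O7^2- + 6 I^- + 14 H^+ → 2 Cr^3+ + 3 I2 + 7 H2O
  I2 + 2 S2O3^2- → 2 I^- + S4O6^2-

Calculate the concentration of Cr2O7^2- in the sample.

n(S2O3^2-) = 0.0387 × 0.249 = 9.64 × 10^-3 mol
n(I2) = n(S2O3^2-)/2 = 4.82 × 10^-3 mol
From the 1:3 ratio, n(Cr2O7^2-) in the aliquot = 1/3 × 4.82 × 10^-3 = 1.61 × 10^-3 mol
[Cr2O7^2-] = 1.61 × 10^-3 / 0.0243 = 0.0661 mol/L

0.0661 M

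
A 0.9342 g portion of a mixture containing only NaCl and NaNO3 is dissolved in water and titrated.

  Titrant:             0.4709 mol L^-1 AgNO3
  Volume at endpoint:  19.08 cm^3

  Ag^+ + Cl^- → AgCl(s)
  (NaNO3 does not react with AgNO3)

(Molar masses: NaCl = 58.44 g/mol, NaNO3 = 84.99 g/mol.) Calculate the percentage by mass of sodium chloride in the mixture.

56.21 %

n(AgNO3) = 0.01908 × 0.4709 = 8.985 × 10^-3 mol
Let x = n(NaCl), y = n(NaNO3).
Titrant: 1x = 8.985 × 10^-3;  mass: 58.44x + 84.99y = 0.9342
Solving, x = 8.985 × 10^-3 mol, y = 4.814 × 10^-3 mol
mass of NaCl = 8.985 × 10^-3 × 58.44 = 0.5251 g
% NaCl = 0.5251 / 0.9342 × 100 = 56.21 %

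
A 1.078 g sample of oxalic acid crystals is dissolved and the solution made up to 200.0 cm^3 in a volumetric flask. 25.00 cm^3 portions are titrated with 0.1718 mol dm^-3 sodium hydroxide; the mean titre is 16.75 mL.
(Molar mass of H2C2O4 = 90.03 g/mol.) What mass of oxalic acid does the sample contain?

H2C2O4 + 2 NaOH → Na2C2O4 + 2 H2O
n(NaOH) per titration = 0.01675 × 0.1718 = 2.878 × 10^-3 mol
From the 1:2 ratio, n(H2C2O4) in each aliquot = 1/2 × 2.878 × 10^-3 = 1.439 × 10^-3 mol
n(H2C2O4) in the whole flask = 1.439 × 10^-3 × 200.0/25.00 = 0.01151 mol
mass of H2C2O4 = 0.01151 × 90.03 = 1.036 g

1.036 g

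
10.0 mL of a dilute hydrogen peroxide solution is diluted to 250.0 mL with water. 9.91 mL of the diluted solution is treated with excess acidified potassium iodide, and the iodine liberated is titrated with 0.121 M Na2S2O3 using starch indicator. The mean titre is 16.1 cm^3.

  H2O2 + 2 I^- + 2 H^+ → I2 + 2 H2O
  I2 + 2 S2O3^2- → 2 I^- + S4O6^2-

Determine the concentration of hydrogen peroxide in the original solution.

2.46 M

n(S2O3^2-) = 0.0161 × 0.121 = 1.95 × 10^-3 mol
n(I2) = n(S2O3^2-)/2 = 9.74 × 10^-4 mol
n(H2O2) in the aliquot = 9.74 × 10^-4 mol (1:1 ratio)
[H2O2]_dilute = 9.74 × 10^-4 / 0.00991 = 0.0983 mol/L
[H2O2]_original = 0.0983 × 250.0/10.0 = 2.46 mol/L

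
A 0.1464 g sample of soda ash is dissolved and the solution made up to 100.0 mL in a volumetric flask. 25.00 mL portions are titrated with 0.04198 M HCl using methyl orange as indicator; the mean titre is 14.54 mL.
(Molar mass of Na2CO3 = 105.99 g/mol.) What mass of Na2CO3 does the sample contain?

0.1294 g

Na2CO3 + 2 HCl → 2 NaCl + H2O + CO2
n(HCl) per titration = 0.01454 × 0.04198 = 6.104 × 10^-4 mol
From the 1:2 ratio, n(Na2CO3) in each aliquot = 1/2 × 6.104 × 10^-4 = 3.052 × 10^-4 mol
n(Na2CO3) in the whole flask = 3.052 × 10^-4 × 100.0/25.00 = 1.221 × 10^-3 mol
mass of Na2CO3 = 1.221 × 10^-3 × 105.99 = 0.1294 g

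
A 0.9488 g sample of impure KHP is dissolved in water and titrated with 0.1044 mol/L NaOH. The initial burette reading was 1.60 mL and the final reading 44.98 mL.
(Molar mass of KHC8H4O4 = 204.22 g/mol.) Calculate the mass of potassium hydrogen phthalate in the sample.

KHC8H4O4 + NaOH → KNaC8H4O4 + H2O
n(NaOH) = 0.04338 L × 0.1044 mol/L = 4.529 × 10^-3 mol
n(KHC8H4O4) = 4.529 × 10^-3 mol (1:1 ratio)
mass of KHC8H4O4 = 4.529 × 10^-3 × 204.22 g/mol = 0.9249 g

0.9249 g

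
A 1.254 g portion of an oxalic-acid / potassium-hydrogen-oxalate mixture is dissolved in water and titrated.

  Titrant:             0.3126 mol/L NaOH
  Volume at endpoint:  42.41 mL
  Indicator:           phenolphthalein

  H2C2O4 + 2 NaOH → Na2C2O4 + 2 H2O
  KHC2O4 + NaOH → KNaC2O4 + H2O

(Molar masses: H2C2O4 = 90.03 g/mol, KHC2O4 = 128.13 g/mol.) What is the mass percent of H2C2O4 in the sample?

19.21 %

n(NaOH) = 0.04241 × 0.3126 = 0.01326 mol
Let x = n(H2C2O4), y = n(KHC2O4).
Titrant: 2x + 1y = 0.01326;  mass: 90.03x + 128.13y = 1.254
Solving, x = 2.675 × 10^-3 mol, y = 7.907 × 10^-3 mol
mass of H2C2O4 = 2.675 × 10^-3 × 90.03 = 0.2408 g
% H2C2O4 = 0.2408 / 1.254 × 100 = 19.21 %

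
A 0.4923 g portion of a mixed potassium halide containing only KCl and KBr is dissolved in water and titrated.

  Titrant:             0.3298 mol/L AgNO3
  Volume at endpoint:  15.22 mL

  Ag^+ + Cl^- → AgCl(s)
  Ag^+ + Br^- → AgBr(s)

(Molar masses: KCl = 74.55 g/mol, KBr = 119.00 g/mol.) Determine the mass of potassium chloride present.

0.1761 g

n(AgNO3) = 0.01522 × 0.3298 = 5.020 × 10^-3 mol
Let x = n(KCl), y = n(KBr).
Titrant: 1x + 1y = 5.020 × 10^-3;  mass: 74.55x + 119.00y = 0.4923
Solving, x = 2.363 × 10^-3 mol, y = 2.657 × 10^-3 mol
mass of KCl = 2.363 × 10^-3 × 74.55 = 0.1761 g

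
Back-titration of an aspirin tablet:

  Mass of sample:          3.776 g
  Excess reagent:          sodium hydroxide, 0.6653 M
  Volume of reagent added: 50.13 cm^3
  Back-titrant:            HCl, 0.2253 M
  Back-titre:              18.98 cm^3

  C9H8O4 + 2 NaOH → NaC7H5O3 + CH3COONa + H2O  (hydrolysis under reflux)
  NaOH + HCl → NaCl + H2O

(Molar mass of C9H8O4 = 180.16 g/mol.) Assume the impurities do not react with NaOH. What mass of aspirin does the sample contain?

2.619 g

n(NaOH) added = 0.05013 × 0.6653 = 0.03335 mol
n(HCl) used in back-titration = 0.01898 × 0.2253 = 4.276 × 10^-3 mol
n(NaOH) left over = 4.276 × 10^-3 mol (1:1 ratio)
n(NaOH) consumed by analyte = 0.03335 − 4.276 × 10^-3 = 0.02908 mol
From the 1:2 ratio, n(C9H8O4) = 1/2 × 0.02908 = 0.01454 mol
mass of C9H8O4 = 0.01454 × 180.16 = 2.619 g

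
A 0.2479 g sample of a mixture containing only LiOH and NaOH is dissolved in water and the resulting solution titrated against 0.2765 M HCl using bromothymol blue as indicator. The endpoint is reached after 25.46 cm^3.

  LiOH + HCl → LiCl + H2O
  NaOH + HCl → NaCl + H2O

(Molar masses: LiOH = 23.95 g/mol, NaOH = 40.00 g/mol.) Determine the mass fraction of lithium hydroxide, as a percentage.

n(HCl) = 0.02546 × 0.2765 = 7.040 × 10^-3 mol
Let x = n(LiOH), y = n(NaOH).
Titrant: 1x + 1y = 7.040 × 10^-3;  mass: 23.95x + 40.00y = 0.2479
Solving, x = 2.099 × 10^-3 mol, y = 4.941 × 10^-3 mol
mass of LiOH = 2.099 × 10^-3 × 23.95 = 0.05027 g
% LiOH = 0.05027 / 0.2479 × 100 = 20.28 %

20.28 %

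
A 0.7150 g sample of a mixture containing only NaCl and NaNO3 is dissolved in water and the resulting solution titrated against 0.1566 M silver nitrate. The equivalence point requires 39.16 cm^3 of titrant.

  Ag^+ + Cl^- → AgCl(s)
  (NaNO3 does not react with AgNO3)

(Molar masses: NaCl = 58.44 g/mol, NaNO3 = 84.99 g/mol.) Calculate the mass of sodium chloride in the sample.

n(AgNO3) = 0.03916 × 0.1566 = 6.132 × 10^-3 mol
Let x = n(NaCl), y = n(NaNO3).
Titrant: 1x = 6.132 × 10^-3;  mass: 58.44x + 84.99y = 0.7150
Solving, x = 6.132 × 10^-3 mol, y = 4.196 × 10^-3 mol
mass of NaCl = 6.132 × 10^-3 × 58.44 = 0.3584 g

0.3584 g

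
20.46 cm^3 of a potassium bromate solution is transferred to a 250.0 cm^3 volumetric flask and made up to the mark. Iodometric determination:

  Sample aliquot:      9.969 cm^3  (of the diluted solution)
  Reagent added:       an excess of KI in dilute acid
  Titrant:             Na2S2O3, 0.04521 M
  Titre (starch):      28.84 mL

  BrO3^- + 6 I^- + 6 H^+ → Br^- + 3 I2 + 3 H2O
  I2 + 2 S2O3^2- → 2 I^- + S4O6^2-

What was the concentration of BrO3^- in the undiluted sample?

0.2664 M

n(S2O3^2-) = 0.02884 × 0.04521 = 1.304 × 10^-3 mol
n(I2) = n(S2O3^2-)/2 = 6.519 × 10^-4 mol
From the 1:3 ratio, n(BrO3^-) in the aliquot = 1/3 × 6.519 × 10^-4 = 2.173 × 10^-4 mol
[BrO3^-]_dilute = 2.173 × 10^-4 / 0.009969 = 0.02180 mol/L
[BrO3^-]_original = 0.02180 × 250.0/20.46 = 0.2664 mol/L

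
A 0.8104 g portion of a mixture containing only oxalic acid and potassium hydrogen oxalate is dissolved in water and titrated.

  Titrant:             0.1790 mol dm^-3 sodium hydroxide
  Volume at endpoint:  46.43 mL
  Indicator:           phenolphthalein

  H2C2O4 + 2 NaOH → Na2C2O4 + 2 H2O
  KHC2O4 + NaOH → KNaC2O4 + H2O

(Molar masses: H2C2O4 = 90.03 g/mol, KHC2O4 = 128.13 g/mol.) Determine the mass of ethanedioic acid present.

n(NaOH) = 0.04643 × 0.1790 = 8.311 × 10^-3 mol
Let x = n(H2C2O4), y = n(KHC2O4).
Titrant: 2x + 1y = 8.311 × 10^-3;  mass: 90.03x + 128.13y = 0.8104
Solving, x = 1.531 × 10^-3 mol, y = 5.249 × 10^-3 mol
mass of H2C2O4 = 1.531 × 10^-3 × 90.03 = 0.1378 g

0.1378 g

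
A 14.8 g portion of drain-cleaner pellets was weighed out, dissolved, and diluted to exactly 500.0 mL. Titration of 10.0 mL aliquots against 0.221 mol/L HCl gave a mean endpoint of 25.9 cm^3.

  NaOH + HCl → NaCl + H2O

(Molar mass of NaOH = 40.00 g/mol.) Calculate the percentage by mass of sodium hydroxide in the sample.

77.3 %

n(HCl) per titration = 0.0259 × 0.221 = 5.72 × 10^-3 mol
n(NaOH) in each aliquot = 5.72 × 10^-3 mol (1:1 ratio)
n(NaOH) in the whole flask = 5.72 × 10^-3 × 500.0/10.0 = 0.286 mol
mass of NaOH = 0.286 × 40.00 = 11.4 g
% NaOH = 11.4 / 14.8 × 100 = 77.3 %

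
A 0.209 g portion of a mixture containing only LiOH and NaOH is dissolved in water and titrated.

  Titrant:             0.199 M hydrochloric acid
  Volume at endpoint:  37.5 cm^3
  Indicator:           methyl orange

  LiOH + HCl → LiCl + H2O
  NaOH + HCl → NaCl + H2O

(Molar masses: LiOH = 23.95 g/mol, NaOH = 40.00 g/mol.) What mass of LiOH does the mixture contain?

0.134 g

n(HCl) = 0.0375 × 0.199 = 7.46 × 10^-3 mol
Let x = n(LiOH), y = n(NaOH).
Titrant: 1x + 1y = 7.46 × 10^-3;  mass: 23.95x + 40.00y = 0.209
Solving, x = 5.58 × 10^-3 mol, y = 1.89 × 10^-3 mol
mass of LiOH = 5.58 × 10^-3 × 23.95 = 0.134 g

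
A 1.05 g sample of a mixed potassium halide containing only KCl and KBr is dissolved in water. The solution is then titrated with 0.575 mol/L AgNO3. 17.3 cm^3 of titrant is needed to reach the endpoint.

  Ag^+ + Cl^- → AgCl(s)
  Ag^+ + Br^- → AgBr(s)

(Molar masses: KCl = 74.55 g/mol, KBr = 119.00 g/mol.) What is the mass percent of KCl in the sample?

21.4 %

n(AgNO3) = 0.0173 × 0.575 = 9.95 × 10^-3 mol
Let x = n(KCl), y = n(KBr).
Titrant: 1x + 1y = 9.95 × 10^-3;  mass: 74.55x + 119.00y = 1.05
Solving, x = 3.01 × 10^-3 mol, y = 6.94 × 10^-3 mol
mass of KCl = 3.01 × 10^-3 × 74.55 = 0.224 g
% KCl = 0.224 / 1.05 × 100 = 21.4 %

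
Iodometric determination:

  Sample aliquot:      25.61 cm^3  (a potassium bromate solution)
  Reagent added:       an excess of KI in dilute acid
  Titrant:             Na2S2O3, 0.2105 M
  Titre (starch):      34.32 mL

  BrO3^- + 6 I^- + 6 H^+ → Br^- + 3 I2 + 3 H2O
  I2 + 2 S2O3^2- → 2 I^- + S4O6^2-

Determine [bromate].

n(S2O3^2-) = 0.03432 × 0.2105 = 7.224 × 10^-3 mol
n(I2) = n(S2O3^2-)/2 = 3.612 × 10^-3 mol
From the 1:3 ratio, n(BrO3^-) in the aliquot = 1/3 × 3.612 × 10^-3 = 1.204 × 10^-3 mol
[BrO3^-] = 1.204 × 10^-3 / 0.02561 = 0.04702 mol/L

0.04702 M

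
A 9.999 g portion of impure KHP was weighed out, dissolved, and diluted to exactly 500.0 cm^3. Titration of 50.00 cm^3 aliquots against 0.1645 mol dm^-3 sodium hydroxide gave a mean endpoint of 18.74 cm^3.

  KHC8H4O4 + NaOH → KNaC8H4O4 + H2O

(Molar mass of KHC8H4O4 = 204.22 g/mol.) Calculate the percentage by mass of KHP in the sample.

n(NaOH) per titration = 0.01874 × 0.1645 = 3.083 × 10^-3 mol
n(KHC8H4O4) in each aliquot = 3.083 × 10^-3 mol (1:1 ratio)
n(KHC8H4O4) in the whole flask = 3.083 × 10^-3 × 500.0/50.00 = 0.03083 mol
mass of KHC8H4O4 = 0.03083 × 204.22 = 6.296 g
% KHC8H4O4 = 6.296 / 9.999 × 100 = 62.96 %

62.96 %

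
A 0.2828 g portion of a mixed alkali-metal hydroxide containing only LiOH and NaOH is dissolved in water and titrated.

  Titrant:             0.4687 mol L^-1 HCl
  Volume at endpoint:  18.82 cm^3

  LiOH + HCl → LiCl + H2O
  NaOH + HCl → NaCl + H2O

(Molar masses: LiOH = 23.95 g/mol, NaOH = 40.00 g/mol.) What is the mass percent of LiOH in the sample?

n(HCl) = 0.01882 × 0.4687 = 8.821 × 10^-3 mol
Let x = n(LiOH), y = n(NaOH).
Titrant: 1x + 1y = 8.821 × 10^-3;  mass: 23.95x + 40.00y = 0.2828
Solving, x = 4.364 × 10^-3 mol, y = 4.457 × 10^-3 mol
mass of LiOH = 4.364 × 10^-3 × 23.95 = 0.1045 g
% LiOH = 0.1045 / 0.2828 × 100 = 36.96 %

36.96 %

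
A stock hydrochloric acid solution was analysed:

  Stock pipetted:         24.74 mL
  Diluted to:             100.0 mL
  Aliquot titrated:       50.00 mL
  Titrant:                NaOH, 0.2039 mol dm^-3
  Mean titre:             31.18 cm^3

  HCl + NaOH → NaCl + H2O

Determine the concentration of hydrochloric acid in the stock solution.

n(NaOH) = 0.03118 × 0.2039 = 6.358 × 10^-3 mol
n(HCl) in the aliquot = 6.358 × 10^-3 mol (1:1 ratio)
[HCl]_dilute = 6.358 × 10^-3 / 0.05000 = 0.1272 mol/L
Dilution factor = 100.0 / 24.74 = 4.042
[HCl]_stock = 0.1272 × 4.042 = 0.5140 mol/L

0.5140 mol/L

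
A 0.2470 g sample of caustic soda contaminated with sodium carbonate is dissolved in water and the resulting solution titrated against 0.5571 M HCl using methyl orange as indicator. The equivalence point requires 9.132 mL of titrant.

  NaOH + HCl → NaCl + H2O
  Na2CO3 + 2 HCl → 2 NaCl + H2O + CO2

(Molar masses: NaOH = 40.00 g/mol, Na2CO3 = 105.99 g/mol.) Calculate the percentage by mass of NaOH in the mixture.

n(HCl) = 0.009132 × 0.5571 = 5.087 × 10^-3 mol
Let x = n(NaOH), y = n(Na2CO3).
Titrant: 1x + 2y = 5.087 × 10^-3;  mass: 40.00x + 105.99y = 0.2470
Solving, x = 1.740 × 10^-3 mol, y = 1.674 × 10^-3 mol
mass of NaOH = 1.740 × 10^-3 × 40.00 = 0.06959 g
% NaOH = 0.06959 / 0.2470 × 100 = 28.17 %

28.17 %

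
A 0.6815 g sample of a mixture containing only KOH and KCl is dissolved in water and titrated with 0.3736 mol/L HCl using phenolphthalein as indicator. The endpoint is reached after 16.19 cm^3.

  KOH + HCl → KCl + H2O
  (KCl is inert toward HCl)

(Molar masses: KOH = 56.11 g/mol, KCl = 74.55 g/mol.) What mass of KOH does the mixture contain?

0.3394 g

n(HCl) = 0.01619 × 0.3736 = 6.049 × 10^-3 mol
Let x = n(KOH), y = n(KCl).
Titrant: 1x = 6.049 × 10^-3;  mass: 56.11x + 74.55y = 0.6815
Solving, x = 6.049 × 10^-3 mol, y = 4.589 × 10^-3 mol
mass of KOH = 6.049 × 10^-3 × 56.11 = 0.3394 g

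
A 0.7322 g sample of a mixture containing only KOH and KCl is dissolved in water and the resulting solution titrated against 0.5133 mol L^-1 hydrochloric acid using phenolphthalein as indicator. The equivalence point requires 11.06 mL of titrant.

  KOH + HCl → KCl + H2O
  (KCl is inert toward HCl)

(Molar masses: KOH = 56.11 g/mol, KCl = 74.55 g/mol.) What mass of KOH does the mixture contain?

n(HCl) = 0.01106 × 0.5133 = 5.677 × 10^-3 mol
Let x = n(KOH), y = n(KCl).
Titrant: 1x = 5.677 × 10^-3;  mass: 56.11x + 74.55y = 0.7322
Solving, x = 5.677 × 10^-3 mol, y = 5.549 × 10^-3 mol
mass of KOH = 5.677 × 10^-3 × 56.11 = 0.3185 g

0.3185 g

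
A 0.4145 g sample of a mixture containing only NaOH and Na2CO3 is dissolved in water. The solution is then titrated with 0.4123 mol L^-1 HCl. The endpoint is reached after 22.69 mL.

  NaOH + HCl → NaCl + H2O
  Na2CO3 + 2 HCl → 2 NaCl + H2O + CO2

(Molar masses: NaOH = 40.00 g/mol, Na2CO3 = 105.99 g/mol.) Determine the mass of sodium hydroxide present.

0.2502 g

n(HCl) = 0.02269 × 0.4123 = 9.355 × 10^-3 mol
Let x = n(NaOH), y = n(Na2CO3).
Titrant: 1x + 2y = 9.355 × 10^-3;  mass: 40.00x + 105.99y = 0.4145
Solving, x = 6.254 × 10^-3 mol, y = 1.550 × 10^-3 mol
mass of NaOH = 6.254 × 10^-3 × 40.00 = 0.2502 g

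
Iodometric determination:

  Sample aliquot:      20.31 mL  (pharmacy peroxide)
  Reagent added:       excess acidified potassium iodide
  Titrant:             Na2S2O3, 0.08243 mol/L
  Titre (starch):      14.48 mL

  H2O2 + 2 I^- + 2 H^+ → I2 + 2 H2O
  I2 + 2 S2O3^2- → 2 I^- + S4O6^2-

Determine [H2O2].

n(S2O3^2-) = 0.01448 × 0.08243 = 1.194 × 10^-3 mol
n(I2) = n(S2O3^2-)/2 = 5.968 × 10^-4 mol
n(H2O2) in the aliquot = 5.968 × 10^-4 mol (1:1 ratio)
[H2O2] = 5.968 × 10^-4 / 0.02031 = 0.02938 mol/L

0.02938 mol/L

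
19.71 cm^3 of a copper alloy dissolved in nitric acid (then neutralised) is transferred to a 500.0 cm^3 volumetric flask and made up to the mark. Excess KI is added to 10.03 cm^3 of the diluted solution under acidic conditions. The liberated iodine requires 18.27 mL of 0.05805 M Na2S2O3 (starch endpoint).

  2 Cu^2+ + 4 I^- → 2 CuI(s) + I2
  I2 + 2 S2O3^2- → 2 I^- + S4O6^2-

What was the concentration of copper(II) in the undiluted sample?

2.682 M

n(S2O3^2-) = 0.01827 × 0.05805 = 1.061 × 10^-3 mol
n(I2) = n(S2O3^2-)/2 = 5.303 × 10^-4 mol
From the 2:1 ratio, n(Cu2+) in the aliquot = 2/1 × 5.303 × 10^-4 = 1.061 × 10^-3 mol
[Cu2+]_dilute = 1.061 × 10^-3 / 0.01003 = 0.1057 mol/L
[Cu2+]_original = 0.1057 × 500.0/19.71 = 2.682 mol/L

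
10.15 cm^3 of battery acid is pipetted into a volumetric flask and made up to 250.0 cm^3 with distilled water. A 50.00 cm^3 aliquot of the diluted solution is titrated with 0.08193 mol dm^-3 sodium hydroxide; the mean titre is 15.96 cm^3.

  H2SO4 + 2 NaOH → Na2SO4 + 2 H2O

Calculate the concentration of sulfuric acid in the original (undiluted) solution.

n(NaOH) = 0.01596 × 0.08193 = 1.308 × 10^-3 mol
From the 1:2 ratio, n(H2SO4) in the aliquot = 1/2 × 1.308 × 10^-3 = 6.538 × 10^-4 mol
[H2SO4]_dilute = 6.538 × 10^-4 / 0.05000 = 0.01308 mol/L
Dilution factor = 250.0 / 10.15 = 24.63
[H2SO4]_stock = 0.01308 × 24.63 = 0.3221 mol/L

0.3221 mol/L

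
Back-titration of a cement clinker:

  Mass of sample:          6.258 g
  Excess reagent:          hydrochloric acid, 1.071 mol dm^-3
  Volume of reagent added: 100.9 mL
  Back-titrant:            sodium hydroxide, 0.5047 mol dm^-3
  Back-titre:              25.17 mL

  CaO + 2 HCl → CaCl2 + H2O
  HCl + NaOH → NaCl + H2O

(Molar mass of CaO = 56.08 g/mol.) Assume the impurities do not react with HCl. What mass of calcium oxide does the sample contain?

2.674 g

n(HCl) added = 0.1009 × 1.071 = 0.1081 mol
n(NaOH) used in back-titration = 0.02517 × 0.5047 = 0.01270 mol
n(HCl) left over = 0.01270 mol (1:1 ratio)
n(HCl) consumed by analyte = 0.1081 − 0.01270 = 0.09536 mol
From the 1:2 ratio, n(CaO) = 1/2 × 0.09536 = 0.04768 mol
mass of CaO = 0.04768 × 56.08 = 2.674 g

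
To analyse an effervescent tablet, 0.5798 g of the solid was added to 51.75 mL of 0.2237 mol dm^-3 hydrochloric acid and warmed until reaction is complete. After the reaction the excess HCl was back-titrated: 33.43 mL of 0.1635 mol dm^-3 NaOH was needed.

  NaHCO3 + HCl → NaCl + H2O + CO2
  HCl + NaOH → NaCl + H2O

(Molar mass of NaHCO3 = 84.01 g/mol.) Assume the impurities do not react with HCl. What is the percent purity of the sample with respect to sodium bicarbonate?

88.54 %

n(HCl) added = 0.05175 × 0.2237 = 0.01158 mol
n(NaOH) used in back-titration = 0.03343 × 0.1635 = 5.466 × 10^-3 mol
n(HCl) left over = 5.466 × 10^-3 mol (1:1 ratio)
n(HCl) consumed by analyte = 0.01158 − 5.466 × 10^-3 = 6.111 × 10^-3 mol
n(NaHCO3) = 6.111 × 10^-3 mol (1:1 ratio)
mass of NaHCO3 = 6.111 × 10^-3 × 84.01 = 0.5134 g
% NaHCO3 = 0.5134 / 0.5798 × 100 = 88.54 %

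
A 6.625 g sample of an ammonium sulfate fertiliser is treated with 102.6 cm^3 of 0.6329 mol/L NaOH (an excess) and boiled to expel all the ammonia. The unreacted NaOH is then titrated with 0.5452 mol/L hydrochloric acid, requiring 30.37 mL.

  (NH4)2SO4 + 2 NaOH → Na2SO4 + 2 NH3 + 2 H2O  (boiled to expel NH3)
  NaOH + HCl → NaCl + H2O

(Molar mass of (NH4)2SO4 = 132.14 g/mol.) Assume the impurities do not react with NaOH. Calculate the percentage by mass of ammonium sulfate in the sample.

n(NaOH) added = 0.1026 × 0.6329 = 0.06494 mol
n(HCl) used in back-titration = 0.03037 × 0.5452 = 0.01656 mol
n(NaOH) left over = 0.01656 mol (1:1 ratio)
n(NaOH) consumed by analyte = 0.06494 − 0.01656 = 0.04838 mol
From the 1:2 ratio, n((NH4)2SO4) = 1/2 × 0.04838 = 0.02419 mol
mass of (NH4)2SO4 = 0.02419 × 132.14 = 3.196 g
% (NH4)2SO4 = 3.196 / 6.625 × 100 = 48.25 %

48.25 %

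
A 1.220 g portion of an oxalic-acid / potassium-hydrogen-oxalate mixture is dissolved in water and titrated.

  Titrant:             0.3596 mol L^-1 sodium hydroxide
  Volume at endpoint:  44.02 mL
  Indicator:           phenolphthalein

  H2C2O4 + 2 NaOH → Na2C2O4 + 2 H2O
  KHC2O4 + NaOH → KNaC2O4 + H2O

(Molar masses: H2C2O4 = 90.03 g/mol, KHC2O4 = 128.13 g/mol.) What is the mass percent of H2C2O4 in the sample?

35.88 %

n(NaOH) = 0.04402 × 0.3596 = 0.01583 mol
Let x = n(H2C2O4), y = n(KHC2O4).
Titrant: 2x + 1y = 0.01583;  mass: 90.03x + 128.13y = 1.220
Solving, x = 4.862 × 10^-3 mol, y = 6.105 × 10^-3 mol
mass of H2C2O4 = 4.862 × 10^-3 × 90.03 = 0.4377 g
% H2C2O4 = 0.4377 / 1.220 × 100 = 35.88 %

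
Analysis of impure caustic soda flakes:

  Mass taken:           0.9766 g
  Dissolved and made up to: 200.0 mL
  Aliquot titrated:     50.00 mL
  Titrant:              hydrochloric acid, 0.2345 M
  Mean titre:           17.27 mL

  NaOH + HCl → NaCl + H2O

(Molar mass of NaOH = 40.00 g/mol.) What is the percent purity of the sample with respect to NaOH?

n(HCl) per titration = 0.01727 × 0.2345 = 4.050 × 10^-3 mol
n(NaOH) in each aliquot = 4.050 × 10^-3 mol (1:1 ratio)
n(NaOH) in the whole flask = 4.050 × 10^-3 × 200.0/50.00 = 0.01620 mol
mass of NaOH = 0.01620 × 40.00 = 0.6480 g
% NaOH = 0.6480 / 0.9766 × 100 = 66.35 %

66.35 %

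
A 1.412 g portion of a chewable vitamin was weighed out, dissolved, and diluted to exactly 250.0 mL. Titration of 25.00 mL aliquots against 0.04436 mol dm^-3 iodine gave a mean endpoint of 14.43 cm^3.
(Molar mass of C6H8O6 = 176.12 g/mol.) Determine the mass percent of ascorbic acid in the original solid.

79.84 %

C6H8O6 + I2 → C6H6O6 + 2 HI
n(I2) per titration = 0.01443 × 0.04436 = 6.401 × 10^-4 mol
n(C6H8O6) in each aliquot = 6.401 × 10^-4 mol (1:1 ratio)
n(C6H8O6) in the whole flask = 6.401 × 10^-4 × 250.0/25.00 = 6.401 × 10^-3 mol
mass of C6H8O6 = 6.401 × 10^-3 × 176.12 = 1.127 g
% C6H8O6 = 1.127 / 1.412 × 100 = 79.84 %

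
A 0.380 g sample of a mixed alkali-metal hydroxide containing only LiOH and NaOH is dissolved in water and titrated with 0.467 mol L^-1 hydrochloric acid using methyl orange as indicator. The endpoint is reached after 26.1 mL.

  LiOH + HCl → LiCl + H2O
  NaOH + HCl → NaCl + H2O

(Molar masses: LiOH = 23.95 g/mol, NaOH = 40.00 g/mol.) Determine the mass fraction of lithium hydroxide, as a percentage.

42.2 %

n(HCl) = 0.0261 × 0.467 = 0.0122 mol
Let x = n(LiOH), y = n(NaOH).
Titrant: 1x + 1y = 0.0122;  mass: 23.95x + 40.00y = 0.380
Solving, x = 6.70 × 10^-3 mol, y = 5.49 × 10^-3 mol
mass of LiOH = 6.70 × 10^-3 × 23.95 = 0.160 g
% LiOH = 0.160 / 0.380 × 100 = 42.2 %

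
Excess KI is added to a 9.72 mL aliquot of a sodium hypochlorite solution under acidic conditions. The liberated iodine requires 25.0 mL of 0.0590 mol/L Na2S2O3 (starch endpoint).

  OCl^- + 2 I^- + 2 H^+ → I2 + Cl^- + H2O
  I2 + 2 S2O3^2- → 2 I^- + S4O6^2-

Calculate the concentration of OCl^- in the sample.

n(S2O3^2-) = 0.0250 × 0.0590 = 1.47 × 10^-3 mol
n(I2) = n(S2O3^2-)/2 = 7.37 × 10^-4 mol
n(OCl^-) in the aliquot = 7.37 × 10^-4 mol (1:1 ratio)
[OCl^-] = 7.37 × 10^-4 / 0.00972 = 0.0759 mol/L

0.0759 mol/L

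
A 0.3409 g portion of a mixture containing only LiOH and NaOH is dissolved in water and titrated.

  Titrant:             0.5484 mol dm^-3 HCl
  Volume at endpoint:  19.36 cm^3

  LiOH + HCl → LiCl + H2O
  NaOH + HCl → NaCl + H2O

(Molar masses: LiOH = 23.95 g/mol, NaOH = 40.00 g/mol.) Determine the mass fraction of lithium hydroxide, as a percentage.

n(HCl) = 0.01936 × 0.5484 = 0.01062 mol
Let x = n(LiOH), y = n(NaOH).
Titrant: 1x + 1y = 0.01062;  mass: 23.95x + 40.00y = 0.3409
Solving, x = 5.220 × 10^-3 mol, y = 5.397 × 10^-3 mol
mass of LiOH = 5.220 × 10^-3 × 23.95 = 0.1250 g
% LiOH = 0.1250 / 0.3409 × 100 = 36.67 %

36.67 %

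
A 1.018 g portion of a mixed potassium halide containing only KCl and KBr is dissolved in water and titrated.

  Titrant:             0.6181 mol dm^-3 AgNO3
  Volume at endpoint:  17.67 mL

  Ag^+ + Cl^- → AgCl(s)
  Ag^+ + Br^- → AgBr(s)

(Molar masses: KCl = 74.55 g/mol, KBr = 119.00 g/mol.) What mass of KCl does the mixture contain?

n(AgNO3) = 0.01767 × 0.6181 = 0.01092 mol
Let x = n(KCl), y = n(KBr).
Titrant: 1x + 1y = 0.01092;  mass: 74.55x + 119.00y = 1.018
Solving, x = 6.337 × 10^-3 mol, y = 4.584 × 10^-3 mol
mass of KCl = 6.337 × 10^-3 × 74.55 = 0.4725 g

0.4725 g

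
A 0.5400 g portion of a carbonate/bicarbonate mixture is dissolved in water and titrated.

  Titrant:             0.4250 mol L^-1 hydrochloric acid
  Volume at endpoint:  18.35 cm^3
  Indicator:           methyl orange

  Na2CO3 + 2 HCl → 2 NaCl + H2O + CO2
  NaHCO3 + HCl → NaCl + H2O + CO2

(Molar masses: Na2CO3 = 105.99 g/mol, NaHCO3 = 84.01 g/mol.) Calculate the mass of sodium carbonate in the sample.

n(HCl) = 0.01835 × 0.4250 = 7.799 × 10^-3 mol
Let x = n(Na2CO3), y = n(NaHCO3).
Titrant: 2x + 1y = 7.799 × 10^-3;  mass: 105.99x + 84.01y = 0.5400
Solving, x = 1.857 × 10^-3 mol, y = 4.085 × 10^-3 mol
mass of Na2CO3 = 1.857 × 10^-3 × 105.99 = 0.1968 g

0.1968 g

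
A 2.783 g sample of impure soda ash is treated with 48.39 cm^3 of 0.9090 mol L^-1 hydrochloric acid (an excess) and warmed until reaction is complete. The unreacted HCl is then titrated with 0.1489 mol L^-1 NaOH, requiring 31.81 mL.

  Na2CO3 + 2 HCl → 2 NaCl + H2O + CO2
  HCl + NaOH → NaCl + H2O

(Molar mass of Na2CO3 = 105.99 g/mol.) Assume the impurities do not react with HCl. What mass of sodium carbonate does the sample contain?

2.080 g

n(HCl) added = 0.04839 × 0.9090 = 0.04399 mol
n(NaOH) used in back-titration = 0.03181 × 0.1489 = 4.737 × 10^-3 mol
n(HCl) left over = 4.737 × 10^-3 mol (1:1 ratio)
n(HCl) consumed by analyte = 0.04399 − 4.737 × 10^-3 = 0.03925 mol
From the 1:2 ratio, n(Na2CO3) = 1/2 × 0.03925 = 0.01963 mol
mass of Na2CO3 = 0.01963 × 105.99 = 2.080 g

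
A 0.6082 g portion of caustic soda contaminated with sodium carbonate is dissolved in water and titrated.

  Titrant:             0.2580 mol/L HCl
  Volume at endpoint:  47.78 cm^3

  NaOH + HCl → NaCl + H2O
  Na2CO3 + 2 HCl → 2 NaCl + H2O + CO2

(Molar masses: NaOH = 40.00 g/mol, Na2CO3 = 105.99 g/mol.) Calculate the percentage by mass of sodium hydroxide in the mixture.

n(HCl) = 0.04778 × 0.2580 = 0.01233 mol
Let x = n(NaOH), y = n(Na2CO3).
Titrant: 1x + 2y = 0.01233;  mass: 40.00x + 105.99y = 0.6082
Solving, x = 3.469 × 10^-3 mol, y = 4.429 × 10^-3 mol
mass of NaOH = 3.469 × 10^-3 × 40.00 = 0.1388 g
% NaOH = 0.1388 / 0.6082 × 100 = 22.82 %

22.82 %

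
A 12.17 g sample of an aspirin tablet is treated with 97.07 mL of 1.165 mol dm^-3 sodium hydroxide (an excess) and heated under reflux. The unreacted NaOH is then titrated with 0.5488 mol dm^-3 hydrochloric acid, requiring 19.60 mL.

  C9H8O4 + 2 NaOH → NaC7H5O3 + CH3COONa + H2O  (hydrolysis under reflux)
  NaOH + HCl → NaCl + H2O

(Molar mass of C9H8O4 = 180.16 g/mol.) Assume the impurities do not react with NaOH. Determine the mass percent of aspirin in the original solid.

n(NaOH) added = 0.09707 × 1.165 = 0.1131 mol
n(HCl) used in back-titration = 0.01960 × 0.5488 = 0.01076 mol
n(NaOH) left over = 0.01076 mol (1:1 ratio)
n(NaOH) consumed by analyte = 0.1131 − 0.01076 = 0.1023 mol
From the 1:2 ratio, n(C9H8O4) = 1/2 × 0.1023 = 0.05117 mol
mass of C9H8O4 = 0.05117 × 180.16 = 9.218 g
% C9H8O4 = 9.218 / 12.17 × 100 = 75.74 %

75.74 %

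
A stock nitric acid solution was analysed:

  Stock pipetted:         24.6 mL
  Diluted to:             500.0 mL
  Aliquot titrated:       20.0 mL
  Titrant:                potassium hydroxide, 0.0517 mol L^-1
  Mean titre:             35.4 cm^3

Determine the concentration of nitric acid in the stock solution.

1.86 mol/L

HNO3 + KOH → KNO3 + H2O
n(KOH) = 0.0354 × 0.0517 = 1.83 × 10^-3 mol
n(HNO3) in the aliquot = 1.83 × 10^-3 mol (1:1 ratio)
[HNO3]_dilute = 1.83 × 10^-3 / 0.0200 = 0.0915 mol/L
Dilution factor = 500.0 / 24.6 = 20.33
[HNO3]_stock = 0.0915 × 20.33 = 1.86 mol/L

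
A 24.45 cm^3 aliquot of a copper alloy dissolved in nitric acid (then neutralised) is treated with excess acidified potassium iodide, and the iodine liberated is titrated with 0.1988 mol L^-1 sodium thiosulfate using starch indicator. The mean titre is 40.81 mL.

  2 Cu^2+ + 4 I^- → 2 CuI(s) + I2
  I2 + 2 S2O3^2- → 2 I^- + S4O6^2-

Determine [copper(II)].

0.3318 mol/L

n(S2O3^2-) = 0.04081 × 0.1988 = 8.113 × 10^-3 mol
n(I2) = n(S2O3^2-)/2 = 4.057 × 10^-3 mol
From the 2:1 ratio, n(Cu2+) in the aliquot = 2/1 × 4.057 × 10^-3 = 8.113 × 10^-3 mol
[Cu2+] = 8.113 × 10^-3 / 0.02445 = 0.3318 mol/L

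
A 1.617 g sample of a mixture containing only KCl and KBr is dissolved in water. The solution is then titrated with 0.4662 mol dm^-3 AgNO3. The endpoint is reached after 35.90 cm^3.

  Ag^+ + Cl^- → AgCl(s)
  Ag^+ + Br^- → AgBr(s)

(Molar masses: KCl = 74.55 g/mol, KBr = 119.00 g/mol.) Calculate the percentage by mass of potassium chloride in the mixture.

38.86 %

n(AgNO3) = 0.03590 × 0.4662 = 0.01674 mol
Let x = n(KCl), y = n(KBr).
Titrant: 1x + 1y = 0.01674;  mass: 74.55x + 119.00y = 1.617
Solving, x = 8.429 × 10^-3 mol, y = 8.308 × 10^-3 mol
mass of KCl = 8.429 × 10^-3 × 74.55 = 0.6284 g
% KCl = 0.6284 / 1.617 × 100 = 38.86 %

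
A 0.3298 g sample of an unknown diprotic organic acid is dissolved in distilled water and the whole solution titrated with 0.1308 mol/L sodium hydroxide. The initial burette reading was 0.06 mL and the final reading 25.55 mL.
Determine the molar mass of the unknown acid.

n(NaOH) = 0.02549 L × 0.1308 mol/L = 3.334 × 10^-3 mol
From the 1:2 ratio, n(H2A) = 1/2 × 3.334 × 10^-3 = 1.667 × 10^-3 mol
M = m / n = 0.3298 g / 1.667 × 10^-3 mol = 197.8 g/mol

197.8 g/mol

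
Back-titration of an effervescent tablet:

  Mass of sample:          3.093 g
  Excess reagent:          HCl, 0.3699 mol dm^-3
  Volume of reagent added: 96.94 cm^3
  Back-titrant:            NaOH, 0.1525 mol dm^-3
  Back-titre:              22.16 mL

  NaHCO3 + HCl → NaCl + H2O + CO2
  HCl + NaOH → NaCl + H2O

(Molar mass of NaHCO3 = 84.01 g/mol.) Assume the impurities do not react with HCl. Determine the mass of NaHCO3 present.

2.729 g

n(HCl) added = 0.09694 × 0.3699 = 0.03586 mol
n(NaOH) used in back-titration = 0.02216 × 0.1525 = 3.379 × 10^-3 mol
n(HCl) left over = 3.379 × 10^-3 mol (1:1 ratio)
n(HCl) consumed by analyte = 0.03586 − 3.379 × 10^-3 = 0.03248 mol
n(NaHCO3) = 0.03248 mol (1:1 ratio)
mass of NaHCO3 = 0.03248 × 84.01 = 2.729 g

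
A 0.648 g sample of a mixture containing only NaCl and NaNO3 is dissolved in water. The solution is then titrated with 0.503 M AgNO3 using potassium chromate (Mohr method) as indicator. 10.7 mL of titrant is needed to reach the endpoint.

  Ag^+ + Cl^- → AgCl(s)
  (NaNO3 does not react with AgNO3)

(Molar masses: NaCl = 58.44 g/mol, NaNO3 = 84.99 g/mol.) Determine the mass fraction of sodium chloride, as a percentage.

n(AgNO3) = 0.0107 × 0.503 = 5.38 × 10^-3 mol
Let x = n(NaCl), y = n(NaNO3).
Titrant: 1x = 5.38 × 10^-3;  mass: 58.44x + 84.99y = 0.648
Solving, x = 5.38 × 10^-3 mol, y = 3.92 × 10^-3 mol
mass of NaCl = 5.38 × 10^-3 × 58.44 = 0.315 g
% NaCl = 0.315 / 0.648 × 100 = 48.5 %

48.5 %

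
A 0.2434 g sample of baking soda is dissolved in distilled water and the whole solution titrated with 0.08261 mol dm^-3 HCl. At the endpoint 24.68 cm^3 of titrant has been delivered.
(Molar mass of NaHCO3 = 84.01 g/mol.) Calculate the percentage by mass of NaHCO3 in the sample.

70.37 %

NaHCO3 + HCl → NaCl + H2O + CO2
n(HCl) = 0.02468 L × 0.08261 mol/L = 2.039 × 10^-3 mol
n(NaHCO3) = 2.039 × 10^-3 mol (1:1 ratio)
mass of NaHCO3 = 2.039 × 10^-3 × 84.01 g/mol = 0.1713 g
% NaHCO3 = 0.1713 / 0.2434 × 100 = 70.37 %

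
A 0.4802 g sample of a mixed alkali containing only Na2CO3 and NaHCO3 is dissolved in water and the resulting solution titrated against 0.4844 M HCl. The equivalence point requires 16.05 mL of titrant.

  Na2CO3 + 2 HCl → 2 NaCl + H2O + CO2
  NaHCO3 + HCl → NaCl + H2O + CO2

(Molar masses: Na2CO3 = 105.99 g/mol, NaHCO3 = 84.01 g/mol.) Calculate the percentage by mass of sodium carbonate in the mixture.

61.54 %

n(HCl) = 0.01605 × 0.4844 = 7.775 × 10^-3 mol
Let x = n(Na2CO3), y = n(NaHCO3).
Titrant: 2x + 1y = 7.775 × 10^-3;  mass: 105.99x + 84.01y = 0.4802
Solving, x = 2.788 × 10^-3 mol, y = 2.198 × 10^-3 mol
mass of Na2CO3 = 2.788 × 10^-3 × 105.99 = 0.2955 g
% Na2CO3 = 0.2955 / 0.4802 × 100 = 61.54 %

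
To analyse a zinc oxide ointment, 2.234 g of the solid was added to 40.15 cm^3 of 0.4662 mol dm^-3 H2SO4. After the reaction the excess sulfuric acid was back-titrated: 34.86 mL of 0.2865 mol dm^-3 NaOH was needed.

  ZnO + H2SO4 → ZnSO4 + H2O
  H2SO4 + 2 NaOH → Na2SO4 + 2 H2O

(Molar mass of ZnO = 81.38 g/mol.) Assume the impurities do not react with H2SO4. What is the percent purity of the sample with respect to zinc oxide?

49.99 %

n(H2SO4) added = 0.04015 × 0.4662 = 0.01872 mol
n(NaOH) used in back-titration = 0.03486 × 0.2865 = 9.987 × 10^-3 mol
From the 1:2 ratio, n(H2SO4) left over = 1/2 × 9.987 × 10^-3 = 4.994 × 10^-3 mol
n(H2SO4) consumed by analyte = 0.01872 − 4.994 × 10^-3 = 0.01372 mol
n(ZnO) = 0.01372 mol (1:1 ratio)
mass of ZnO = 0.01372 × 81.38 = 1.117 g
% ZnO = 1.117 / 2.234 × 100 = 49.99 %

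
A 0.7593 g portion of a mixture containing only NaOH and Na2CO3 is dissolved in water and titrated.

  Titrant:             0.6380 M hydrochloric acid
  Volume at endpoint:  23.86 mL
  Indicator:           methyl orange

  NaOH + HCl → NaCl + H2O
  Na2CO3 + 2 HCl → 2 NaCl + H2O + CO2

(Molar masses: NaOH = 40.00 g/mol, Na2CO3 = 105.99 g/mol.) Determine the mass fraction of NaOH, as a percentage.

19.23 %

n(HCl) = 0.02386 × 0.6380 = 0.01522 mol
Let x = n(NaOH), y = n(Na2CO3).
Titrant: 1x + 2y = 0.01522;  mass: 40.00x + 105.99y = 0.7593
Solving, x = 3.650 × 10^-3 mol, y = 5.787 × 10^-3 mol
mass of NaOH = 3.650 × 10^-3 × 40.00 = 0.1460 g
% NaOH = 0.1460 / 0.7593 × 100 = 19.23 %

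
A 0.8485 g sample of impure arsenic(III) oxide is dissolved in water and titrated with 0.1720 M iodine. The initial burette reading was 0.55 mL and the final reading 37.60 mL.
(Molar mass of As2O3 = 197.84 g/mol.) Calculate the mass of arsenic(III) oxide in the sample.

0.6304 g

As2O3 + 2 I2 + 2 H2O → As2O5 + 4 HI
n(I2) = 0.03705 L × 0.1720 mol/L = 6.373 × 10^-3 mol
From the 1:2 ratio, n(As2O3) = 1/2 × 6.373 × 10^-3 = 3.186 × 10^-3 mol
mass of As2O3 = 3.186 × 10^-3 × 197.84 g/mol = 0.6304 g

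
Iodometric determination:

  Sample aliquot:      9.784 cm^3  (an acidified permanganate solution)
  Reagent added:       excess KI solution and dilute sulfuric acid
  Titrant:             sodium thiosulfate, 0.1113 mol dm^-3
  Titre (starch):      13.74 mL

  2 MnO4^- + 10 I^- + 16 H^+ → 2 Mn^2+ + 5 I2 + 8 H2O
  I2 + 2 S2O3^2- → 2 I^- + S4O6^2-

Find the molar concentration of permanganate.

n(S2O3^2-) = 0.01374 × 0.1113 = 1.529 × 10^-3 mol
n(I2) = n(S2O3^2-)/2 = 7.646 × 10^-4 mol
From the 2:5 ratio, n(MnO4^-) in the aliquot = 2/5 × 7.646 × 10^-4 = 3.059 × 10^-4 mol
[MnO4^-] = 3.059 × 10^-4 / 0.009784 = 0.03126 mol/L

0.03126 mol/L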